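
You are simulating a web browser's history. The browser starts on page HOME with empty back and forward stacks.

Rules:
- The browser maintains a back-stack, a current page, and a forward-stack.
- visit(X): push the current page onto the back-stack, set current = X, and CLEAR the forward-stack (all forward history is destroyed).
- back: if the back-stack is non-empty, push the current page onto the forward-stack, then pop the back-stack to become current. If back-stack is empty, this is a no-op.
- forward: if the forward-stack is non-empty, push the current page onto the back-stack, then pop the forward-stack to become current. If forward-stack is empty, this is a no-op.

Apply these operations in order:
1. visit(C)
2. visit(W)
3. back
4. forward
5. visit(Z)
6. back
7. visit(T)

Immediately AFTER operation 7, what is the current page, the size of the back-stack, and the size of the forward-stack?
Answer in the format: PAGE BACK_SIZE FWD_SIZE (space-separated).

After 1 (visit(C)): cur=C back=1 fwd=0
After 2 (visit(W)): cur=W back=2 fwd=0
After 3 (back): cur=C back=1 fwd=1
After 4 (forward): cur=W back=2 fwd=0
After 5 (visit(Z)): cur=Z back=3 fwd=0
After 6 (back): cur=W back=2 fwd=1
After 7 (visit(T)): cur=T back=3 fwd=0

T 3 0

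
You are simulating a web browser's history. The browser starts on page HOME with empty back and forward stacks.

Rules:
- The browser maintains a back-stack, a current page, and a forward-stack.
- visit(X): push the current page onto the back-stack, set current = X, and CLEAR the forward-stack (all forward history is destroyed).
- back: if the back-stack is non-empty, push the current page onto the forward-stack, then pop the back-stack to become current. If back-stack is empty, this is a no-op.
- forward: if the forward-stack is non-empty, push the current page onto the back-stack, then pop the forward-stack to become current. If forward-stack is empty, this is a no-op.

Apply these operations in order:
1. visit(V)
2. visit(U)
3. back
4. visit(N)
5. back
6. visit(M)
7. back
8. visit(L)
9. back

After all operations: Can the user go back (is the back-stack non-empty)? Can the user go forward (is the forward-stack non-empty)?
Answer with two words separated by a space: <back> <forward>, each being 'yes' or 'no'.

After 1 (visit(V)): cur=V back=1 fwd=0
After 2 (visit(U)): cur=U back=2 fwd=0
After 3 (back): cur=V back=1 fwd=1
After 4 (visit(N)): cur=N back=2 fwd=0
After 5 (back): cur=V back=1 fwd=1
After 6 (visit(M)): cur=M back=2 fwd=0
After 7 (back): cur=V back=1 fwd=1
After 8 (visit(L)): cur=L back=2 fwd=0
After 9 (back): cur=V back=1 fwd=1

Answer: yes yes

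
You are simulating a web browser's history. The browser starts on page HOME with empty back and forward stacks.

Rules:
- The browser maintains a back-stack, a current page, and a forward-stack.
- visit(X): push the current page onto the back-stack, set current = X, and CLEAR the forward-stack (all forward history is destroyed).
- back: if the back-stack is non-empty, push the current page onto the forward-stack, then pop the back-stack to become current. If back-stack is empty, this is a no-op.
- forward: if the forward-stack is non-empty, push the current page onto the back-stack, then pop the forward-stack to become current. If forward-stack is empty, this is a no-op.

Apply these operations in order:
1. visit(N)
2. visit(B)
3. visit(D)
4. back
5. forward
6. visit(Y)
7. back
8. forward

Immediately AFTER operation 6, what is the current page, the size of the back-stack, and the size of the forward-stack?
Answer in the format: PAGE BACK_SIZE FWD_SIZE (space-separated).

After 1 (visit(N)): cur=N back=1 fwd=0
After 2 (visit(B)): cur=B back=2 fwd=0
After 3 (visit(D)): cur=D back=3 fwd=0
After 4 (back): cur=B back=2 fwd=1
After 5 (forward): cur=D back=3 fwd=0
After 6 (visit(Y)): cur=Y back=4 fwd=0

Y 4 0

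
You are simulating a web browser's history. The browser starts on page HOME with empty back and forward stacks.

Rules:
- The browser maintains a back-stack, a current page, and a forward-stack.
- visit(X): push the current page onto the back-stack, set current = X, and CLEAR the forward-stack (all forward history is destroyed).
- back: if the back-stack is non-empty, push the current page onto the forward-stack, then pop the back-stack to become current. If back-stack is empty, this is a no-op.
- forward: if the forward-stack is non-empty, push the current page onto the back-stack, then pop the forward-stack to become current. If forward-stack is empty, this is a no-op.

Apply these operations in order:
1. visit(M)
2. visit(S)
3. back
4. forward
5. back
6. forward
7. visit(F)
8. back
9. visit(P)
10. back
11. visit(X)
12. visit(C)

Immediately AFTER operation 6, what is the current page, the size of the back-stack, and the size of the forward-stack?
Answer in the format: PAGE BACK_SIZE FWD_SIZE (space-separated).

After 1 (visit(M)): cur=M back=1 fwd=0
After 2 (visit(S)): cur=S back=2 fwd=0
After 3 (back): cur=M back=1 fwd=1
After 4 (forward): cur=S back=2 fwd=0
After 5 (back): cur=M back=1 fwd=1
After 6 (forward): cur=S back=2 fwd=0

S 2 0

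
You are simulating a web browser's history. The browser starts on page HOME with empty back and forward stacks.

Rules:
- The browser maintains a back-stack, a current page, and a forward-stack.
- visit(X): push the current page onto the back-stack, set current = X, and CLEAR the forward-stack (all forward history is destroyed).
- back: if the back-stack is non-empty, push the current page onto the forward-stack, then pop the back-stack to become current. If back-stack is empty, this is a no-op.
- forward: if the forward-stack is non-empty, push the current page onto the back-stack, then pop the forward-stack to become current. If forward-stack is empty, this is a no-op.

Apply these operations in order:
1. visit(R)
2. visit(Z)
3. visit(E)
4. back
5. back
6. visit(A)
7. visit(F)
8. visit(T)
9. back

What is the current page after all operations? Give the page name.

After 1 (visit(R)): cur=R back=1 fwd=0
After 2 (visit(Z)): cur=Z back=2 fwd=0
After 3 (visit(E)): cur=E back=3 fwd=0
After 4 (back): cur=Z back=2 fwd=1
After 5 (back): cur=R back=1 fwd=2
After 6 (visit(A)): cur=A back=2 fwd=0
After 7 (visit(F)): cur=F back=3 fwd=0
After 8 (visit(T)): cur=T back=4 fwd=0
After 9 (back): cur=F back=3 fwd=1

Answer: F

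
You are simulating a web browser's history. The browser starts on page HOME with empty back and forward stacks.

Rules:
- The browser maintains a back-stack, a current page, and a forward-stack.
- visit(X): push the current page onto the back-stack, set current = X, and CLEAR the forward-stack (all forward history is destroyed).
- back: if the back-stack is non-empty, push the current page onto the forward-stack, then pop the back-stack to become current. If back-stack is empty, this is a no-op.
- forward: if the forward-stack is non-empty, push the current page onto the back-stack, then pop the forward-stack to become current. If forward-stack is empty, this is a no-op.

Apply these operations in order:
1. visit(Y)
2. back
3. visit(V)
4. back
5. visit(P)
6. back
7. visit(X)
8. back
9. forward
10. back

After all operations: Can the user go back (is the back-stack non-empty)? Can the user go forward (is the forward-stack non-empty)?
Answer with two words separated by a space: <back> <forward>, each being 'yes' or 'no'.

After 1 (visit(Y)): cur=Y back=1 fwd=0
After 2 (back): cur=HOME back=0 fwd=1
After 3 (visit(V)): cur=V back=1 fwd=0
After 4 (back): cur=HOME back=0 fwd=1
After 5 (visit(P)): cur=P back=1 fwd=0
After 6 (back): cur=HOME back=0 fwd=1
After 7 (visit(X)): cur=X back=1 fwd=0
After 8 (back): cur=HOME back=0 fwd=1
After 9 (forward): cur=X back=1 fwd=0
After 10 (back): cur=HOME back=0 fwd=1

Answer: no yes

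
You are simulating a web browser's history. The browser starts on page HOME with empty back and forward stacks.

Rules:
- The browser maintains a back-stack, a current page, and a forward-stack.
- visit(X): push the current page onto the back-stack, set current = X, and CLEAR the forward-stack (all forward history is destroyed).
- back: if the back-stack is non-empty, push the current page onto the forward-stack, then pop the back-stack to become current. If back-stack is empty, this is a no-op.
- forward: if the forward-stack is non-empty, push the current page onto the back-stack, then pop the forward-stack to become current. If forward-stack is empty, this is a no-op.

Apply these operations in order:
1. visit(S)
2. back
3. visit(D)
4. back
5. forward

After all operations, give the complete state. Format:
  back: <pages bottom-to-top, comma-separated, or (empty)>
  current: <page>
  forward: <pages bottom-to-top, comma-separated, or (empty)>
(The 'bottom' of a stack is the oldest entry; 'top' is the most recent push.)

Answer: back: HOME
current: D
forward: (empty)

Derivation:
After 1 (visit(S)): cur=S back=1 fwd=0
After 2 (back): cur=HOME back=0 fwd=1
After 3 (visit(D)): cur=D back=1 fwd=0
After 4 (back): cur=HOME back=0 fwd=1
After 5 (forward): cur=D back=1 fwd=0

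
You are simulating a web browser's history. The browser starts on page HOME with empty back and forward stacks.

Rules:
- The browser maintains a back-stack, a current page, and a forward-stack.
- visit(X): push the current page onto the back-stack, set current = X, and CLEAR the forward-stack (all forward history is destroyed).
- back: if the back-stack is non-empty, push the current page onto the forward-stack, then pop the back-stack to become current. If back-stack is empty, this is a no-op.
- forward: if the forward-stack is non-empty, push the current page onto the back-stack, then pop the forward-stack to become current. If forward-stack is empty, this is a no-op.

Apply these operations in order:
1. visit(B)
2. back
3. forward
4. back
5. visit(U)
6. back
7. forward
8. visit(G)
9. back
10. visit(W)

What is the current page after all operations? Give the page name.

After 1 (visit(B)): cur=B back=1 fwd=0
After 2 (back): cur=HOME back=0 fwd=1
After 3 (forward): cur=B back=1 fwd=0
After 4 (back): cur=HOME back=0 fwd=1
After 5 (visit(U)): cur=U back=1 fwd=0
After 6 (back): cur=HOME back=0 fwd=1
After 7 (forward): cur=U back=1 fwd=0
After 8 (visit(G)): cur=G back=2 fwd=0
After 9 (back): cur=U back=1 fwd=1
After 10 (visit(W)): cur=W back=2 fwd=0

Answer: W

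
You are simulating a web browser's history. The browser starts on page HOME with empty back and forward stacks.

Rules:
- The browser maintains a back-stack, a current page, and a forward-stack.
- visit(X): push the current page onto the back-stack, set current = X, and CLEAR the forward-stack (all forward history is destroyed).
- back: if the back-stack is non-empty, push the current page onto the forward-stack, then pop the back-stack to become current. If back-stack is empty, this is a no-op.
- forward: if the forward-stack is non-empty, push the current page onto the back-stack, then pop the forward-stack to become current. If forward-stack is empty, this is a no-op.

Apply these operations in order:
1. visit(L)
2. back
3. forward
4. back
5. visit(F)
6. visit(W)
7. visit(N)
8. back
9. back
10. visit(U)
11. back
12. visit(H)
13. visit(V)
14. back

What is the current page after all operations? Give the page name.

After 1 (visit(L)): cur=L back=1 fwd=0
After 2 (back): cur=HOME back=0 fwd=1
After 3 (forward): cur=L back=1 fwd=0
After 4 (back): cur=HOME back=0 fwd=1
After 5 (visit(F)): cur=F back=1 fwd=0
After 6 (visit(W)): cur=W back=2 fwd=0
After 7 (visit(N)): cur=N back=3 fwd=0
After 8 (back): cur=W back=2 fwd=1
After 9 (back): cur=F back=1 fwd=2
After 10 (visit(U)): cur=U back=2 fwd=0
After 11 (back): cur=F back=1 fwd=1
After 12 (visit(H)): cur=H back=2 fwd=0
After 13 (visit(V)): cur=V back=3 fwd=0
After 14 (back): cur=H back=2 fwd=1

Answer: H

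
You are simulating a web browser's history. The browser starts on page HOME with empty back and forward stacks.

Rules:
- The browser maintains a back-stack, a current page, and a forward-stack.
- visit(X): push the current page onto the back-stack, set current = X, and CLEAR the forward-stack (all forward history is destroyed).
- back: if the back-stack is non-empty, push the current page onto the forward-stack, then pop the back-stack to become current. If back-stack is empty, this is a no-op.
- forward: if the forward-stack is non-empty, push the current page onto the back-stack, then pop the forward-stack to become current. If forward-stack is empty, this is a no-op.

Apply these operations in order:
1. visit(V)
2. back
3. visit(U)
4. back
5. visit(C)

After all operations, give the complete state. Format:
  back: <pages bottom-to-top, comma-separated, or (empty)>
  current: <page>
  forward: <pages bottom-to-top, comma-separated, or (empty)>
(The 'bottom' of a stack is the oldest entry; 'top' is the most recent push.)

After 1 (visit(V)): cur=V back=1 fwd=0
After 2 (back): cur=HOME back=0 fwd=1
After 3 (visit(U)): cur=U back=1 fwd=0
After 4 (back): cur=HOME back=0 fwd=1
After 5 (visit(C)): cur=C back=1 fwd=0

Answer: back: HOME
current: C
forward: (empty)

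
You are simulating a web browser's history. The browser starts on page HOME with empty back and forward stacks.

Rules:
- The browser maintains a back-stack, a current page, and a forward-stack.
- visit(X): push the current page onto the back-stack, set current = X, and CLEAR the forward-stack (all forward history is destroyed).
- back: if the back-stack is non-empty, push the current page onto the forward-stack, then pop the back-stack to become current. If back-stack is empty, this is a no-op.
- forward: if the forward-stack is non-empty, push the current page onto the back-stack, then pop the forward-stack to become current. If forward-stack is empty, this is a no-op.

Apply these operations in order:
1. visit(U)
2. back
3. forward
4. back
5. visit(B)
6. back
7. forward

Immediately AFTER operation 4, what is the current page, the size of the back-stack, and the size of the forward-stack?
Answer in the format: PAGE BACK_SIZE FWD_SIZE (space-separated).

After 1 (visit(U)): cur=U back=1 fwd=0
After 2 (back): cur=HOME back=0 fwd=1
After 3 (forward): cur=U back=1 fwd=0
After 4 (back): cur=HOME back=0 fwd=1

HOME 0 1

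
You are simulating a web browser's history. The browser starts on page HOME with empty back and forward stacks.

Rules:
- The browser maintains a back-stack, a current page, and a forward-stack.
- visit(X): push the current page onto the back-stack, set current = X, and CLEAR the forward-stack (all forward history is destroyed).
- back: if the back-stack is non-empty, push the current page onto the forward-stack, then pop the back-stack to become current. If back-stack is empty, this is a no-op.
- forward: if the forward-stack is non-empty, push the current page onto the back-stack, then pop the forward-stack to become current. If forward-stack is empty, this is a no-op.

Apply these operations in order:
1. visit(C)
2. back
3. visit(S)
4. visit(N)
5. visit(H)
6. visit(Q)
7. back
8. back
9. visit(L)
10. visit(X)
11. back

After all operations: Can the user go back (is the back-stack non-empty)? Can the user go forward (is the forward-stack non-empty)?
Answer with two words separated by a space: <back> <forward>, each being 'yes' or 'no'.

After 1 (visit(C)): cur=C back=1 fwd=0
After 2 (back): cur=HOME back=0 fwd=1
After 3 (visit(S)): cur=S back=1 fwd=0
After 4 (visit(N)): cur=N back=2 fwd=0
After 5 (visit(H)): cur=H back=3 fwd=0
After 6 (visit(Q)): cur=Q back=4 fwd=0
After 7 (back): cur=H back=3 fwd=1
After 8 (back): cur=N back=2 fwd=2
After 9 (visit(L)): cur=L back=3 fwd=0
After 10 (visit(X)): cur=X back=4 fwd=0
After 11 (back): cur=L back=3 fwd=1

Answer: yes yes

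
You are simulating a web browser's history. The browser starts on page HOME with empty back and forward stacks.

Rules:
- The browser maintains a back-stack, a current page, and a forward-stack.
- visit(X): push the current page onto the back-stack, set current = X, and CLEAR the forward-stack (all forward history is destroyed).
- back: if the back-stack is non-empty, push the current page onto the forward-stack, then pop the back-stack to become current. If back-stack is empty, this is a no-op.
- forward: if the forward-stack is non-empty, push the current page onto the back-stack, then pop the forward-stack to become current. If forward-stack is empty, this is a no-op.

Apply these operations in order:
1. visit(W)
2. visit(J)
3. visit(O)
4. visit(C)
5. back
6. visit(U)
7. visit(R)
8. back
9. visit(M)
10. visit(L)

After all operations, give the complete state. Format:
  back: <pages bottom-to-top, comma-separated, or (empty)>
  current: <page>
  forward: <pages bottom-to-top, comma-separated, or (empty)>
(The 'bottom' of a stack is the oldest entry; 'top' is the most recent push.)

After 1 (visit(W)): cur=W back=1 fwd=0
After 2 (visit(J)): cur=J back=2 fwd=0
After 3 (visit(O)): cur=O back=3 fwd=0
After 4 (visit(C)): cur=C back=4 fwd=0
After 5 (back): cur=O back=3 fwd=1
After 6 (visit(U)): cur=U back=4 fwd=0
After 7 (visit(R)): cur=R back=5 fwd=0
After 8 (back): cur=U back=4 fwd=1
After 9 (visit(M)): cur=M back=5 fwd=0
After 10 (visit(L)): cur=L back=6 fwd=0

Answer: back: HOME,W,J,O,U,M
current: L
forward: (empty)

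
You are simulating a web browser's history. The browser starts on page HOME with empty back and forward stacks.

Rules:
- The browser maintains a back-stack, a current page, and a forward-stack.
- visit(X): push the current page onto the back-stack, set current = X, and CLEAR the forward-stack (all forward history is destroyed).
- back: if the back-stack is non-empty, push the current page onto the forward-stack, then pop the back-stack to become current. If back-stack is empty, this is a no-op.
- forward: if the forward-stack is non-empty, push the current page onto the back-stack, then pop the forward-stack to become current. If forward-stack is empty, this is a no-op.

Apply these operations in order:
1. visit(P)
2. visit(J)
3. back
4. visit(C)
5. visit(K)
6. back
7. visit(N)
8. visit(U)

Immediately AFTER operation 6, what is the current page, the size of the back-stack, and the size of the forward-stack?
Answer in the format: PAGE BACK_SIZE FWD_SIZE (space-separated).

After 1 (visit(P)): cur=P back=1 fwd=0
After 2 (visit(J)): cur=J back=2 fwd=0
After 3 (back): cur=P back=1 fwd=1
After 4 (visit(C)): cur=C back=2 fwd=0
After 5 (visit(K)): cur=K back=3 fwd=0
After 6 (back): cur=C back=2 fwd=1

C 2 1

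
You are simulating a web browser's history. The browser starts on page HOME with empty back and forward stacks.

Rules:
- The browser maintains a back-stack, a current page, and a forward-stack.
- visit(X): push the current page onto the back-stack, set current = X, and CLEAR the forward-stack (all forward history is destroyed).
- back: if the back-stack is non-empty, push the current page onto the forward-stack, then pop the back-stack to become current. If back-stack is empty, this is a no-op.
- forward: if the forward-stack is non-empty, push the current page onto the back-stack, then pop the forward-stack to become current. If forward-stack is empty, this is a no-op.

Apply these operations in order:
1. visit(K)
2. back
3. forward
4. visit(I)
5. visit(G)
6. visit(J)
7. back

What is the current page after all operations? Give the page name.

Answer: G

Derivation:
After 1 (visit(K)): cur=K back=1 fwd=0
After 2 (back): cur=HOME back=0 fwd=1
After 3 (forward): cur=K back=1 fwd=0
After 4 (visit(I)): cur=I back=2 fwd=0
After 5 (visit(G)): cur=G back=3 fwd=0
After 6 (visit(J)): cur=J back=4 fwd=0
After 7 (back): cur=G back=3 fwd=1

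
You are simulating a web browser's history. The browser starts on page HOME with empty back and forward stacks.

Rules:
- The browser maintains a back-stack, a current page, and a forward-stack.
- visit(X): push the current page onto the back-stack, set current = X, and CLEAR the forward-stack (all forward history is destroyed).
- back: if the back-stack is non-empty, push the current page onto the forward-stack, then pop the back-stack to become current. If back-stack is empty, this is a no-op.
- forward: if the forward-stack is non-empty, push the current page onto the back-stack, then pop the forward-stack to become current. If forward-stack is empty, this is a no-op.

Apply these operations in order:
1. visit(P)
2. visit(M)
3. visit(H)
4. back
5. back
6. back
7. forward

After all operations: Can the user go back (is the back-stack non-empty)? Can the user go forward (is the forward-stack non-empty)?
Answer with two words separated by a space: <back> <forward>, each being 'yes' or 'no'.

After 1 (visit(P)): cur=P back=1 fwd=0
After 2 (visit(M)): cur=M back=2 fwd=0
After 3 (visit(H)): cur=H back=3 fwd=0
After 4 (back): cur=M back=2 fwd=1
After 5 (back): cur=P back=1 fwd=2
After 6 (back): cur=HOME back=0 fwd=3
After 7 (forward): cur=P back=1 fwd=2

Answer: yes yes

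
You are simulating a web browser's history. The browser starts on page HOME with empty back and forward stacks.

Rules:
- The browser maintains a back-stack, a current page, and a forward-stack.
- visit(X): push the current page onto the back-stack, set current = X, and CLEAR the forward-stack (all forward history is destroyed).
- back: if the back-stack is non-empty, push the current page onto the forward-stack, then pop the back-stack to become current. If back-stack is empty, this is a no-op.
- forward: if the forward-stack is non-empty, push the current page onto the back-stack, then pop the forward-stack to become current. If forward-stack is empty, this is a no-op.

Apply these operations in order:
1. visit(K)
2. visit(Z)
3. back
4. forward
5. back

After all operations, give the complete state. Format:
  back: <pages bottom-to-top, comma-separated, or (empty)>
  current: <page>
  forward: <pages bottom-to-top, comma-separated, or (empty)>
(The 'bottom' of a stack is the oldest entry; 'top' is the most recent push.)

Answer: back: HOME
current: K
forward: Z

Derivation:
After 1 (visit(K)): cur=K back=1 fwd=0
After 2 (visit(Z)): cur=Z back=2 fwd=0
After 3 (back): cur=K back=1 fwd=1
After 4 (forward): cur=Z back=2 fwd=0
After 5 (back): cur=K back=1 fwd=1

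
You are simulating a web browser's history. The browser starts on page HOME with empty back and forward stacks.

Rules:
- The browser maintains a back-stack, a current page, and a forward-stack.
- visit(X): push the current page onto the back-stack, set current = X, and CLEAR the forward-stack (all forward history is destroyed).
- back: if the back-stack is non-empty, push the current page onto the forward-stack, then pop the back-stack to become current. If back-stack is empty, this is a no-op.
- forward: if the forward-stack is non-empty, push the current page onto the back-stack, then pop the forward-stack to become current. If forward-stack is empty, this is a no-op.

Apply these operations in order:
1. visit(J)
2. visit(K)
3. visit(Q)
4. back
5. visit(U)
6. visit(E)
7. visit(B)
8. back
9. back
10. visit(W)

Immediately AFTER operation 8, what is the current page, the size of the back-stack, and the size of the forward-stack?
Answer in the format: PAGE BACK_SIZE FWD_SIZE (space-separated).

After 1 (visit(J)): cur=J back=1 fwd=0
After 2 (visit(K)): cur=K back=2 fwd=0
After 3 (visit(Q)): cur=Q back=3 fwd=0
After 4 (back): cur=K back=2 fwd=1
After 5 (visit(U)): cur=U back=3 fwd=0
After 6 (visit(E)): cur=E back=4 fwd=0
After 7 (visit(B)): cur=B back=5 fwd=0
After 8 (back): cur=E back=4 fwd=1

E 4 1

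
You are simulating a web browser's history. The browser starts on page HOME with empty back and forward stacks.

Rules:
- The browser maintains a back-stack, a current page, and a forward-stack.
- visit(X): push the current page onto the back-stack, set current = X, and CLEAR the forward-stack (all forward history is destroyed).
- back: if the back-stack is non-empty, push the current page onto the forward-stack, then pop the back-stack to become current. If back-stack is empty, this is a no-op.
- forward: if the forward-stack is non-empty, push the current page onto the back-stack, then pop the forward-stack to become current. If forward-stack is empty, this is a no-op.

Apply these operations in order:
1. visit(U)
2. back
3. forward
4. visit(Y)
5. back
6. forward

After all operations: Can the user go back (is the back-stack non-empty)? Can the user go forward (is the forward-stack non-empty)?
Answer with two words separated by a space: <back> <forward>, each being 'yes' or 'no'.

Answer: yes no

Derivation:
After 1 (visit(U)): cur=U back=1 fwd=0
After 2 (back): cur=HOME back=0 fwd=1
After 3 (forward): cur=U back=1 fwd=0
After 4 (visit(Y)): cur=Y back=2 fwd=0
After 5 (back): cur=U back=1 fwd=1
After 6 (forward): cur=Y back=2 fwd=0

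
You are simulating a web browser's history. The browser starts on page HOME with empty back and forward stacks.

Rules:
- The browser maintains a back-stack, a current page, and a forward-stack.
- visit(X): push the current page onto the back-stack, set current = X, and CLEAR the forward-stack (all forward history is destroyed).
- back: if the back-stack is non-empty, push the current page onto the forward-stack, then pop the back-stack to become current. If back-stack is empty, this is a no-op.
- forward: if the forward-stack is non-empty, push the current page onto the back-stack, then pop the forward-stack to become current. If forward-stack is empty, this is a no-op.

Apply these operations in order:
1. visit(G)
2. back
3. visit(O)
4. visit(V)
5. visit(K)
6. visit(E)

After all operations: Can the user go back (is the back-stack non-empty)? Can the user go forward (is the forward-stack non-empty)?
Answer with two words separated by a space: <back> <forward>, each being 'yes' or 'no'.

Answer: yes no

Derivation:
After 1 (visit(G)): cur=G back=1 fwd=0
After 2 (back): cur=HOME back=0 fwd=1
After 3 (visit(O)): cur=O back=1 fwd=0
After 4 (visit(V)): cur=V back=2 fwd=0
After 5 (visit(K)): cur=K back=3 fwd=0
After 6 (visit(E)): cur=E back=4 fwd=0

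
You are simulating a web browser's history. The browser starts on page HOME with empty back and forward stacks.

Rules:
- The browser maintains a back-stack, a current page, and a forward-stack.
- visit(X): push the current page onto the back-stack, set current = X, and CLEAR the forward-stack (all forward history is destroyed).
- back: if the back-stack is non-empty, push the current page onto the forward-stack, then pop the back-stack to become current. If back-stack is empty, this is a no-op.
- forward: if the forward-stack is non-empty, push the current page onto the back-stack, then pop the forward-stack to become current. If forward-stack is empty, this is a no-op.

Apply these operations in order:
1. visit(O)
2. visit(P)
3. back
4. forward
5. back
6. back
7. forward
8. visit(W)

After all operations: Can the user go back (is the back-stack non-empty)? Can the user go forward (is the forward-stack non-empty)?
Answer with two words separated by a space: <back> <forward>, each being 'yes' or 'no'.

Answer: yes no

Derivation:
After 1 (visit(O)): cur=O back=1 fwd=0
After 2 (visit(P)): cur=P back=2 fwd=0
After 3 (back): cur=O back=1 fwd=1
After 4 (forward): cur=P back=2 fwd=0
After 5 (back): cur=O back=1 fwd=1
After 6 (back): cur=HOME back=0 fwd=2
After 7 (forward): cur=O back=1 fwd=1
After 8 (visit(W)): cur=W back=2 fwd=0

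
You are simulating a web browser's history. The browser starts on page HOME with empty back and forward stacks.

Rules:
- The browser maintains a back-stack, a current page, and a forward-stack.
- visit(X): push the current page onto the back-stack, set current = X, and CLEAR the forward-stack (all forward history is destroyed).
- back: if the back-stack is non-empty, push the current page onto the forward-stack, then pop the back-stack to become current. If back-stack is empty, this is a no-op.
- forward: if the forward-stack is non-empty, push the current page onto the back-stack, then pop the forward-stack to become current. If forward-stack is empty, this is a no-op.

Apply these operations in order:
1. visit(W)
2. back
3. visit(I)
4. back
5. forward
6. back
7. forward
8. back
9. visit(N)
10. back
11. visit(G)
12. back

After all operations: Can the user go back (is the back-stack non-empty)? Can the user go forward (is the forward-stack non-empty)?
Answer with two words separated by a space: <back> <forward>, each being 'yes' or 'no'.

Answer: no yes

Derivation:
After 1 (visit(W)): cur=W back=1 fwd=0
After 2 (back): cur=HOME back=0 fwd=1
After 3 (visit(I)): cur=I back=1 fwd=0
After 4 (back): cur=HOME back=0 fwd=1
After 5 (forward): cur=I back=1 fwd=0
After 6 (back): cur=HOME back=0 fwd=1
After 7 (forward): cur=I back=1 fwd=0
After 8 (back): cur=HOME back=0 fwd=1
After 9 (visit(N)): cur=N back=1 fwd=0
After 10 (back): cur=HOME back=0 fwd=1
After 11 (visit(G)): cur=G back=1 fwd=0
After 12 (back): cur=HOME back=0 fwd=1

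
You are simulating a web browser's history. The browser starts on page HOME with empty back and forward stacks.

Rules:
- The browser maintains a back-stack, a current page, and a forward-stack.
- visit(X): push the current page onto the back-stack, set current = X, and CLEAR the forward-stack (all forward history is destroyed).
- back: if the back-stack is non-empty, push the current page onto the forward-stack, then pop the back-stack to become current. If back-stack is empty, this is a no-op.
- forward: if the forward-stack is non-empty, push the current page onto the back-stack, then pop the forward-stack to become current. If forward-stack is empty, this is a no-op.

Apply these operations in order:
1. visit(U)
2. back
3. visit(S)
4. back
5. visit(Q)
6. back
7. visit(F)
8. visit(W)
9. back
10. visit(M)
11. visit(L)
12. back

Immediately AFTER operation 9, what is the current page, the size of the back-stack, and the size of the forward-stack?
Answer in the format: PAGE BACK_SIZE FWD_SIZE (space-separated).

After 1 (visit(U)): cur=U back=1 fwd=0
After 2 (back): cur=HOME back=0 fwd=1
After 3 (visit(S)): cur=S back=1 fwd=0
After 4 (back): cur=HOME back=0 fwd=1
After 5 (visit(Q)): cur=Q back=1 fwd=0
After 6 (back): cur=HOME back=0 fwd=1
After 7 (visit(F)): cur=F back=1 fwd=0
After 8 (visit(W)): cur=W back=2 fwd=0
After 9 (back): cur=F back=1 fwd=1

F 1 1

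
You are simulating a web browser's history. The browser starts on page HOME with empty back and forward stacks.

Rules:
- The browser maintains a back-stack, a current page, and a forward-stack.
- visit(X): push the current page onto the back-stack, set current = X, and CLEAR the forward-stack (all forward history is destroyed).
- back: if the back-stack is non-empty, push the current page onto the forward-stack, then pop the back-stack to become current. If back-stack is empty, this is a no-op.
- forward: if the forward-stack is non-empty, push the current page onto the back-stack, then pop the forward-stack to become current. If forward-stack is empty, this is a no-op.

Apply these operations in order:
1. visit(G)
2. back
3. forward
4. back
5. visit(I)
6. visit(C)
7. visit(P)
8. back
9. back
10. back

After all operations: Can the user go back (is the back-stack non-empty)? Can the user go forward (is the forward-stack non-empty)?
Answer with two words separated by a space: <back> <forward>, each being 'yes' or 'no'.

Answer: no yes

Derivation:
After 1 (visit(G)): cur=G back=1 fwd=0
After 2 (back): cur=HOME back=0 fwd=1
After 3 (forward): cur=G back=1 fwd=0
After 4 (back): cur=HOME back=0 fwd=1
After 5 (visit(I)): cur=I back=1 fwd=0
After 6 (visit(C)): cur=C back=2 fwd=0
After 7 (visit(P)): cur=P back=3 fwd=0
After 8 (back): cur=C back=2 fwd=1
After 9 (back): cur=I back=1 fwd=2
After 10 (back): cur=HOME back=0 fwd=3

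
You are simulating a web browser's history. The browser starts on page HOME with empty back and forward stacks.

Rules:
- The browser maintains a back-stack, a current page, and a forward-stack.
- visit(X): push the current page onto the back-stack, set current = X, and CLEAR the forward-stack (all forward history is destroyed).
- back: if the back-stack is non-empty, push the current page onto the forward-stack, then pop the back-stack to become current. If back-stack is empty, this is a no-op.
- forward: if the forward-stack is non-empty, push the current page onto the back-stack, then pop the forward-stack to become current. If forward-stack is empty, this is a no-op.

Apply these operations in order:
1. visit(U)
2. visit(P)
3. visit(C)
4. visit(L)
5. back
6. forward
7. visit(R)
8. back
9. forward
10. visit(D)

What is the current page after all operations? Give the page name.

After 1 (visit(U)): cur=U back=1 fwd=0
After 2 (visit(P)): cur=P back=2 fwd=0
After 3 (visit(C)): cur=C back=3 fwd=0
After 4 (visit(L)): cur=L back=4 fwd=0
After 5 (back): cur=C back=3 fwd=1
After 6 (forward): cur=L back=4 fwd=0
After 7 (visit(R)): cur=R back=5 fwd=0
After 8 (back): cur=L back=4 fwd=1
After 9 (forward): cur=R back=5 fwd=0
After 10 (visit(D)): cur=D back=6 fwd=0

Answer: D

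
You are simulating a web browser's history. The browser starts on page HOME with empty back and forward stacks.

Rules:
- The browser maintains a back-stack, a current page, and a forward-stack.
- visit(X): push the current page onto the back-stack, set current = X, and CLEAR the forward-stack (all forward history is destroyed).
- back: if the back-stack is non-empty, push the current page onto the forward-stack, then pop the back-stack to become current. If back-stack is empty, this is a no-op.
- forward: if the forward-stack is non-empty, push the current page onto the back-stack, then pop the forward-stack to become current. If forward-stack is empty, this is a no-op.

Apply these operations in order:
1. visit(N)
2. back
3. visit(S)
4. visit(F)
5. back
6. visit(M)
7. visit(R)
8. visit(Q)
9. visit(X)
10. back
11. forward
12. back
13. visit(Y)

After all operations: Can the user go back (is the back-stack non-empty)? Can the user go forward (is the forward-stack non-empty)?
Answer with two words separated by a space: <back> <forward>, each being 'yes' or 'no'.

Answer: yes no

Derivation:
After 1 (visit(N)): cur=N back=1 fwd=0
After 2 (back): cur=HOME back=0 fwd=1
After 3 (visit(S)): cur=S back=1 fwd=0
After 4 (visit(F)): cur=F back=2 fwd=0
After 5 (back): cur=S back=1 fwd=1
After 6 (visit(M)): cur=M back=2 fwd=0
After 7 (visit(R)): cur=R back=3 fwd=0
After 8 (visit(Q)): cur=Q back=4 fwd=0
After 9 (visit(X)): cur=X back=5 fwd=0
After 10 (back): cur=Q back=4 fwd=1
After 11 (forward): cur=X back=5 fwd=0
After 12 (back): cur=Q back=4 fwd=1
After 13 (visit(Y)): cur=Y back=5 fwd=0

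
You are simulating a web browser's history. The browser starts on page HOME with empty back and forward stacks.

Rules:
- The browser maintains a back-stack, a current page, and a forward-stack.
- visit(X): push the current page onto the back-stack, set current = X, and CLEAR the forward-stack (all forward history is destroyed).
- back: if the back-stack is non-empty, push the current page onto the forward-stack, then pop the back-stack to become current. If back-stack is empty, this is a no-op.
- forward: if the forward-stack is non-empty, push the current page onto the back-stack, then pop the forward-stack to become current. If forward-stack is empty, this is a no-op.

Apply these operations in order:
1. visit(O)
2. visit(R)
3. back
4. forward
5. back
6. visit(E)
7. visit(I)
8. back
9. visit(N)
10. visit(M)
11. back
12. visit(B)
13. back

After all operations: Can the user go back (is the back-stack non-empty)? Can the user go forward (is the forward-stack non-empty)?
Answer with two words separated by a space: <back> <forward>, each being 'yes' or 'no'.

Answer: yes yes

Derivation:
After 1 (visit(O)): cur=O back=1 fwd=0
After 2 (visit(R)): cur=R back=2 fwd=0
After 3 (back): cur=O back=1 fwd=1
After 4 (forward): cur=R back=2 fwd=0
After 5 (back): cur=O back=1 fwd=1
After 6 (visit(E)): cur=E back=2 fwd=0
After 7 (visit(I)): cur=I back=3 fwd=0
After 8 (back): cur=E back=2 fwd=1
After 9 (visit(N)): cur=N back=3 fwd=0
After 10 (visit(M)): cur=M back=4 fwd=0
After 11 (back): cur=N back=3 fwd=1
After 12 (visit(B)): cur=B back=4 fwd=0
After 13 (back): cur=N back=3 fwd=1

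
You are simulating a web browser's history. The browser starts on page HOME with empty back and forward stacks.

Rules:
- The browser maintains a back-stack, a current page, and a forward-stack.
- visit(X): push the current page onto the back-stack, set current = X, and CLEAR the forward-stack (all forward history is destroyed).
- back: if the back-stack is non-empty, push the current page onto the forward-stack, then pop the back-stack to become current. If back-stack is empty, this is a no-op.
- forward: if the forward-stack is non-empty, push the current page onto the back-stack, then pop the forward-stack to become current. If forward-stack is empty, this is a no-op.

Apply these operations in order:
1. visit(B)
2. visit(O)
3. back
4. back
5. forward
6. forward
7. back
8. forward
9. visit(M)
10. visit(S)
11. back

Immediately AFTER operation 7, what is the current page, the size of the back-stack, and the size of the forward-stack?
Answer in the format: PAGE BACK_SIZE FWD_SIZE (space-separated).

After 1 (visit(B)): cur=B back=1 fwd=0
After 2 (visit(O)): cur=O back=2 fwd=0
After 3 (back): cur=B back=1 fwd=1
After 4 (back): cur=HOME back=0 fwd=2
After 5 (forward): cur=B back=1 fwd=1
After 6 (forward): cur=O back=2 fwd=0
After 7 (back): cur=B back=1 fwd=1

B 1 1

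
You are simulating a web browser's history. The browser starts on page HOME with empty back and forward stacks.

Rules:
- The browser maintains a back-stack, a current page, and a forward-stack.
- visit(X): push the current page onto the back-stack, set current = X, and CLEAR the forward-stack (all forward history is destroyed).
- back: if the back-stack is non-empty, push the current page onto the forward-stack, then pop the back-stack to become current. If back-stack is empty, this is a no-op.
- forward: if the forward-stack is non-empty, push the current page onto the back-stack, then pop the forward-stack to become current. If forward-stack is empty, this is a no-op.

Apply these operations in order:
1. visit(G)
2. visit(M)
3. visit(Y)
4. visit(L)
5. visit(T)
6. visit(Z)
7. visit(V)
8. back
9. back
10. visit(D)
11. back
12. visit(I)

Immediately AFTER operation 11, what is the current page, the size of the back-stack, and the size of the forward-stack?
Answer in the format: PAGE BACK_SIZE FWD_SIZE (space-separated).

After 1 (visit(G)): cur=G back=1 fwd=0
After 2 (visit(M)): cur=M back=2 fwd=0
After 3 (visit(Y)): cur=Y back=3 fwd=0
After 4 (visit(L)): cur=L back=4 fwd=0
After 5 (visit(T)): cur=T back=5 fwd=0
After 6 (visit(Z)): cur=Z back=6 fwd=0
After 7 (visit(V)): cur=V back=7 fwd=0
After 8 (back): cur=Z back=6 fwd=1
After 9 (back): cur=T back=5 fwd=2
After 10 (visit(D)): cur=D back=6 fwd=0
After 11 (back): cur=T back=5 fwd=1

T 5 1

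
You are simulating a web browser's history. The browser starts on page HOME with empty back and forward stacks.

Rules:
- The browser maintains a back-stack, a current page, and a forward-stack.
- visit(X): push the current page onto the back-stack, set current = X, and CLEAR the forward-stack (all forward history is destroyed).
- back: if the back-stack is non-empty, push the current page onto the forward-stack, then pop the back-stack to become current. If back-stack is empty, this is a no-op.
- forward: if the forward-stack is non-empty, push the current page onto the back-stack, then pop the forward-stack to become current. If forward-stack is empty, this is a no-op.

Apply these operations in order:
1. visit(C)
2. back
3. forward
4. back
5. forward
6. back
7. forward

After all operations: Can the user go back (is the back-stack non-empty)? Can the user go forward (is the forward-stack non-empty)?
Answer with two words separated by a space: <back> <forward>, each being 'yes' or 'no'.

After 1 (visit(C)): cur=C back=1 fwd=0
After 2 (back): cur=HOME back=0 fwd=1
After 3 (forward): cur=C back=1 fwd=0
After 4 (back): cur=HOME back=0 fwd=1
After 5 (forward): cur=C back=1 fwd=0
After 6 (back): cur=HOME back=0 fwd=1
After 7 (forward): cur=C back=1 fwd=0

Answer: yes no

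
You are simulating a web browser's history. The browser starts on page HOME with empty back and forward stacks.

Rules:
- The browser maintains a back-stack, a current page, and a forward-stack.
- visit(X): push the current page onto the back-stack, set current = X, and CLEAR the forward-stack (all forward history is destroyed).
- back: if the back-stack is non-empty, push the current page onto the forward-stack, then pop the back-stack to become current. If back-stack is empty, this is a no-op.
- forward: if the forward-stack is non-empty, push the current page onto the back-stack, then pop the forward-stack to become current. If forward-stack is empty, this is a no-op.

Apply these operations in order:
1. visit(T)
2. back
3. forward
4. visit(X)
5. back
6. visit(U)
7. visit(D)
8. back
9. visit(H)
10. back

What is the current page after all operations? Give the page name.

After 1 (visit(T)): cur=T back=1 fwd=0
After 2 (back): cur=HOME back=0 fwd=1
After 3 (forward): cur=T back=1 fwd=0
After 4 (visit(X)): cur=X back=2 fwd=0
After 5 (back): cur=T back=1 fwd=1
After 6 (visit(U)): cur=U back=2 fwd=0
After 7 (visit(D)): cur=D back=3 fwd=0
After 8 (back): cur=U back=2 fwd=1
After 9 (visit(H)): cur=H back=3 fwd=0
After 10 (back): cur=U back=2 fwd=1

Answer: U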